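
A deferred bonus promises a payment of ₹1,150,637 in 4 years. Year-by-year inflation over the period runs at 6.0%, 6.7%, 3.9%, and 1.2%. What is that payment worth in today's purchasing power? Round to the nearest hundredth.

Price-level factor over 4 years: 1.060 × 1.067 × 1.039 × 1.012 ≈ 1.1892313374.
Purchasing power today: ₹1,150,637 divided by that factor.

₹967,546.82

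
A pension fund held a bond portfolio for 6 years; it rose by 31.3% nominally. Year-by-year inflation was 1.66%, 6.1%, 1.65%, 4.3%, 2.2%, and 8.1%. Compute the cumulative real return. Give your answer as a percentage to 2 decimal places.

3.93%

Cumulative inflation factor: 1.0166 × 1.061 × 1.0165 × 1.043 × 1.022 × 1.081 ≈ 1.26338.
Nominal growth factor: 1.31300. Real growth factor = 1.31300 / 1.26338 ≈ 1.03928.
Total real return ≈ 3.9276%.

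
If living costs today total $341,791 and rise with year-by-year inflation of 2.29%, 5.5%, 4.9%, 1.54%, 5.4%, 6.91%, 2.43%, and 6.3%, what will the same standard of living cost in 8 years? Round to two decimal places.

$482,034.68

Cumulative price-level factor: 1.0229 × 1.055 × 1.049 × 1.0154 × 1.054 × 1.0691 × 1.0243 × 1.063 ≈ 1.4103199948.
Multiplying $341,791 by the price-level factor gives the future nominal sum.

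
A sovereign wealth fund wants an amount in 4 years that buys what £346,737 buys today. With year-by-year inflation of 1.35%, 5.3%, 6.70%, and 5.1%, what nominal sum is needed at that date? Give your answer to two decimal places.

£414,972.62

Cumulative price-level factor: 1.0135 × 1.053 × 1.0670 × 1.051 ≈ 1.1967936044.
Multiplying £346,737 by the price-level factor gives the future nominal sum.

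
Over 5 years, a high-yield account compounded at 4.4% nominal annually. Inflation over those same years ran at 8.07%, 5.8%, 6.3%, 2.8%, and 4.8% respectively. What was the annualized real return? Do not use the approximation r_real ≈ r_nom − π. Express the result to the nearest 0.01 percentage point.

Cumulative inflation factor: 1.0807 × 1.058 × 1.063 × 1.028 × 1.048 ≈ 1.30942.
Nominal growth factor: 1.24023. Real growth factor = 1.24023 / 1.30942 ≈ 0.94716.
Annualized: 0.94716^(1/5) − 1 ≈ -0.01080.

-1.08%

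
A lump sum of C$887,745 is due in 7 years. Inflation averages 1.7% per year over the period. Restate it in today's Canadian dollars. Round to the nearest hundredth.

C$788,935.62

Price-level factor over 7 years: (1 + 1.7%)^7 ≈ 1.1252439082.
Purchasing power today: C$887,745 divided by that factor.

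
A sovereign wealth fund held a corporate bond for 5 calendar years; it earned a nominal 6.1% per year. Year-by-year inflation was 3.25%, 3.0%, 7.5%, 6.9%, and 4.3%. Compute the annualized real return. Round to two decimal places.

1.07%

Cumulative inflation factor: 1.0325 × 1.030 × 1.075 × 1.069 × 1.043 ≈ 1.27467.
Nominal growth factor: 1.34455. Real growth factor = 1.34455 / 1.27467 ≈ 1.05482.
Annualized: 1.05482^(1/5) − 1 ≈ 0.01073.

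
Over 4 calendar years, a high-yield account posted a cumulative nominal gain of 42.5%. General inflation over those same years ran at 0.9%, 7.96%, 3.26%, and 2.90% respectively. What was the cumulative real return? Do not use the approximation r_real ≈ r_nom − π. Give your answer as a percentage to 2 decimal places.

23.12%

Cumulative inflation factor: 1.009 × 1.0796 × 1.0326 × 1.0290 ≈ 1.15745.
Nominal growth factor: 1.42500. Real growth factor = 1.42500 / 1.15745 ≈ 1.23116.
Total real return ≈ 23.1157%.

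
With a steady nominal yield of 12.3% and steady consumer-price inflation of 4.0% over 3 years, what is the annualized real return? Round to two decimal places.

7.98%

With constant rates the annual real return is the same each year: (1+12.3%)/(1+4.0%) − 1 = 0.07981.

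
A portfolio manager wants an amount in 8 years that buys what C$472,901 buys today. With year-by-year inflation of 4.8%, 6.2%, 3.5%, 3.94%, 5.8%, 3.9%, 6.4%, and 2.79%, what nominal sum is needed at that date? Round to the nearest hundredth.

C$680,726.73

Cumulative price-level factor: 1.048 × 1.062 × 1.035 × 1.0394 × 1.058 × 1.039 × 1.064 × 1.0279 ≈ 1.4394698435.
Multiplying C$472,901 by the price-level factor gives the future nominal sum.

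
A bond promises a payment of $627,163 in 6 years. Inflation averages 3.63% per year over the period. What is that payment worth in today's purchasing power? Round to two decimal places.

Price-level factor over 6 years: (1 + 3.63%)^6 ≈ 1.2385484180.
Purchasing power today: $627,163 divided by that factor.

$506,369.38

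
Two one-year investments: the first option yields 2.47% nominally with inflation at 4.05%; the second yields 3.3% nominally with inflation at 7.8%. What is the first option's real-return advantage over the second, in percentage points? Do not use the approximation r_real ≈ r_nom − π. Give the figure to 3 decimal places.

The first option real return: 1.0247/1.0405 − 1 = -1.5185%.
The second real return: 1.033/1.078 − 1 = -4.1744%.
Difference: -1.5185 − (-4.1744) = 2.6559 pp.

2.656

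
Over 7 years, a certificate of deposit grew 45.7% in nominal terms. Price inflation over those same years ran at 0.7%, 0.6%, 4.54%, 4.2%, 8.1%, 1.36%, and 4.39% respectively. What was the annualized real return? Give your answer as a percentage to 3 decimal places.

Cumulative inflation factor: 1.007 × 1.006 × 1.0454 × 1.042 × 1.081 × 1.0136 × 1.0439 ≈ 1.26220.
Nominal growth factor: 1.45700. Real growth factor = 1.45700 / 1.26220 ≈ 1.15433.
Annualized: 1.15433^(1/7) − 1 ≈ 0.02071.

2.071%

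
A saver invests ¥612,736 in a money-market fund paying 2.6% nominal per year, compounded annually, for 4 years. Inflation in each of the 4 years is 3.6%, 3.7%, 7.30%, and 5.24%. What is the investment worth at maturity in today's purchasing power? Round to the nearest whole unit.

¥559,685

Nominal value at maturity: ¥612,736 × (1 + 2.6%)^4 ≈ ¥678,989.
Price-level factor over 4 years: 1.036 × 1.037 × 1.0730 × 1.0524 ≈ 1.2131627676.
The maturity value deflated by that factor is the answer in today's purchasing power.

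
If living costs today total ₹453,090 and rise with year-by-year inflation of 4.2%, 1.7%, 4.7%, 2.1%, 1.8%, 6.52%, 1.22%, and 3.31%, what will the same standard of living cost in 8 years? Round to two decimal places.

Cumulative price-level factor: 1.042 × 1.017 × 1.047 × 1.021 × 1.018 × 1.0652 × 1.0122 × 1.0331 ≈ 1.2845432340.
Multiplying ₹453,090 by the price-level factor gives the future nominal sum.

₹582,013.69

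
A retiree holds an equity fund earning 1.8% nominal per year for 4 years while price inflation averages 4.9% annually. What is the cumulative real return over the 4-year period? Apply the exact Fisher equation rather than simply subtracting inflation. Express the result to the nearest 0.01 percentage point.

-11.31%

The annual real rate is (1+1.8%)/(1+4.9%) − 1 = -2.9552%.
Compounded over 4 years: (1 + -0.029552)^4 − 1 ≈ -0.11307.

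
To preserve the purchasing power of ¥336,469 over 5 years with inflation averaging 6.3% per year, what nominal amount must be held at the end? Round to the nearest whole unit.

Cumulative price-level factor: (1+6.3%)^5 ≈ 1.3572702272.
The nominal amount required is ¥336,469 scaled up by that factor.

¥456,679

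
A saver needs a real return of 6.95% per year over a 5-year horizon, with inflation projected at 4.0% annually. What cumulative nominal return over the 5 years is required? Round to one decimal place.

70.2%

Required annual nominal rate: (1+6.95%)(1+4.0%) − 1 = 11.228%.
Cumulative over 5 years: (1 + 0.11228)^5 − 1 ≈ 0.70244.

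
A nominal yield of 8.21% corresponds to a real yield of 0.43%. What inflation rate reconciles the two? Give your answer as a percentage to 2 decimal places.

From (1+r_nom) = (1+r_real)(1+π), we get 1+π = (1 + 8.21%)/(1 + 0.43%) = 1.0821/1.0043 ≈ 1.07747.
So π ≈ 7.7467%.

7.75%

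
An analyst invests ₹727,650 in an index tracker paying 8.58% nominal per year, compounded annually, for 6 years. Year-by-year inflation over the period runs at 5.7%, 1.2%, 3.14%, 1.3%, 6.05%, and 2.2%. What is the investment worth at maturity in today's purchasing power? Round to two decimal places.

Nominal value at maturity: ₹727,650 × (1 + 8.58%)^6 ≈ ₹1,192,398.87.
Price-level factor over 6 years: 1.057 × 1.012 × 1.0314 × 1.013 × 1.0605 × 1.022 ≈ 1.2113053654.
The maturity value deflated by that factor is the answer in today's purchasing power.

₹984,391.64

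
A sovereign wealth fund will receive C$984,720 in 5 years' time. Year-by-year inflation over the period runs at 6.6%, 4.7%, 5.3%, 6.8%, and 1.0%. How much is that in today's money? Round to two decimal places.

C$776,761.83

Price-level factor over 5 years: 1.066 × 1.047 × 1.053 × 1.068 × 1.010 ≈ 1.2677245013.
Purchasing power today: C$984,720 divided by that factor.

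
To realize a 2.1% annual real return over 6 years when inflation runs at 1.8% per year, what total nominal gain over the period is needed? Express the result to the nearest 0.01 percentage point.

26.08%

Required annual nominal rate: (1+2.1%)(1+1.8%) − 1 = 3.9378%.
Cumulative over 6 years: (1 + 0.039378)^6 − 1 ≈ 0.26079.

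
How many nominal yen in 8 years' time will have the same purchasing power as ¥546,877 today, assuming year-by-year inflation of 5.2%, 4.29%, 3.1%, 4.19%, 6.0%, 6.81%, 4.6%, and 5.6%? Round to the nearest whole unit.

Cumulative price-level factor: 1.052 × 1.0429 × 1.031 × 1.0419 × 1.060 × 1.0681 × 1.046 × 1.056 ≈ 1.4738608865.
The nominal amount required is ¥546,877 scaled up by that factor.

¥806,021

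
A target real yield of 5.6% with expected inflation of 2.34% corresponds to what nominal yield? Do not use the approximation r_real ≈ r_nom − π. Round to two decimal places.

By the Fisher equation, 1 + r_nom = (1 + 5.6%)(1 + 2.34%) = 1.056 × 1.0234 = 1.0807104.
So r_nom = 8.07104%.

8.07%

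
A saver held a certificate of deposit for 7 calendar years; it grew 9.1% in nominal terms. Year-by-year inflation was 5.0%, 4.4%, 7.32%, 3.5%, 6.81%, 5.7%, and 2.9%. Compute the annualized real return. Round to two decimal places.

-3.64%

Cumulative inflation factor: 1.050 × 1.044 × 1.0732 × 1.035 × 1.0681 × 1.057 × 1.029 ≈ 1.41453.
Nominal growth factor: 1.09100. Real growth factor = 1.09100 / 1.41453 ≈ 0.77128.
Annualized: 0.77128^(1/7) − 1 ≈ -0.03642.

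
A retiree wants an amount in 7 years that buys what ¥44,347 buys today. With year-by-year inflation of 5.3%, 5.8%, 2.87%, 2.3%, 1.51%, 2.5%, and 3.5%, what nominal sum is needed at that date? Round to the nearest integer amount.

¥55,991

Cumulative price-level factor: 1.053 × 1.058 × 1.0287 × 1.023 × 1.0151 × 1.025 × 1.035 ≈ 1.2625583410.
The nominal amount required is ¥44,347 scaled up by that factor.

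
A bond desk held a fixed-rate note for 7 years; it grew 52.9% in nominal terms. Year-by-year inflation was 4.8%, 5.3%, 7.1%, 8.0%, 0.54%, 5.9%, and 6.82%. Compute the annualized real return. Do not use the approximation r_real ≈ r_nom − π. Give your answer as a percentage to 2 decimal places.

Cumulative inflation factor: 1.048 × 1.053 × 1.071 × 1.080 × 1.0054 × 1.059 × 1.0682 ≈ 1.45174.
Nominal growth factor: 1.52900. Real growth factor = 1.52900 / 1.45174 ≈ 1.05322.
Annualized: 1.05322^(1/7) − 1 ≈ 0.00743.

0.74%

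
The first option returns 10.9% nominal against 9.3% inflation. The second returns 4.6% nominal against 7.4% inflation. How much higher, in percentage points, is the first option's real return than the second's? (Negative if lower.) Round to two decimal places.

The first option real return: 1.109/1.093 − 1 = 1.464%.
The second real return: 1.046/1.074 − 1 = -2.607%.
Difference: 1.464 − (-2.607) = 4.071 pp.

4.07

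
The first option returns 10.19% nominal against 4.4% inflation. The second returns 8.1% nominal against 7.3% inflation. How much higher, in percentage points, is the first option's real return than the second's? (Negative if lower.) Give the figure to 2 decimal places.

4.80

The first option real return: 1.1019/1.044 − 1 = 5.546%.
The second real return: 1.081/1.073 − 1 = 0.746%.
Difference: 5.546 − 0.746 = 4.800 pp.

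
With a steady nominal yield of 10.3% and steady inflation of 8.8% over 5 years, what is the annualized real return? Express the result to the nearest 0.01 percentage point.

With constant rates the annual real return is the same each year: (1+10.3%)/(1+8.8%) − 1 = 0.01379.

1.38%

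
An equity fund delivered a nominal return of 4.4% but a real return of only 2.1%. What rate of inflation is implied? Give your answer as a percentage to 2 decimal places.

From (1+r_nom) = (1+r_real)(1+π), we get 1+π = (1 + 4.4%)/(1 + 2.1%) = 1.044/1.021 ≈ 1.02253.
So π ≈ 2.2527%.

2.25%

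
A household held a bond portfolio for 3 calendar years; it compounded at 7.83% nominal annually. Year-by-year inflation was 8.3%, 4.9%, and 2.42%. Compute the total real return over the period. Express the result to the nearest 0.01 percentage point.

Cumulative inflation factor: 1.083 × 1.049 × 1.0242 ≈ 1.16356.
Nominal growth factor: 1.25377. Real growth factor = 1.25377 / 1.16356 ≈ 1.07753.
Total real return ≈ 7.7532%.

7.75%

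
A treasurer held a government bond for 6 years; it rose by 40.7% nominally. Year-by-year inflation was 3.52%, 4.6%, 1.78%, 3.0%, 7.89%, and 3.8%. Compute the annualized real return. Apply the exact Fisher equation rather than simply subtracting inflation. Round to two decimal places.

1.71%

Cumulative inflation factor: 1.0352 × 1.046 × 1.0178 × 1.030 × 1.0789 × 1.038 ≈ 1.27126.
Nominal growth factor: 1.40700. Real growth factor = 1.40700 / 1.27126 ≈ 1.10678.
Annualized: 1.10678^(1/6) − 1 ≈ 0.01705.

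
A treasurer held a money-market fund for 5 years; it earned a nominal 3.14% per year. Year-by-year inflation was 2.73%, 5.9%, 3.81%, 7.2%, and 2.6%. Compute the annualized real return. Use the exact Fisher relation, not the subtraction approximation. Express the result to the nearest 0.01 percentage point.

Cumulative inflation factor: 1.0273 × 1.059 × 1.0381 × 1.072 × 1.026 ≈ 1.24215.
Nominal growth factor: 1.16717. Real growth factor = 1.16717 / 1.24215 ≈ 0.93964.
Annualized: 0.93964^(1/5) − 1 ≈ -0.01237.

-1.24%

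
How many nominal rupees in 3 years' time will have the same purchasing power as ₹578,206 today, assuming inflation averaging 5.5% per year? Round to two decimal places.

₹678,953.41

Cumulative price-level factor: (1+5.5%)^3 = 1.174241375.
The nominal amount required is ₹578,206 scaled up by that factor.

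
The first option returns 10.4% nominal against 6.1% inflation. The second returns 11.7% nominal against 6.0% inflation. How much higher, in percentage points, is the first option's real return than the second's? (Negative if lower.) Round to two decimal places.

-1.32

The first option real return: 1.104/1.061 − 1 = 4.053%.
The second real return: 1.117/1.060 − 1 = 5.377%.
Difference: 4.053 − 5.377 = -1.324 pp.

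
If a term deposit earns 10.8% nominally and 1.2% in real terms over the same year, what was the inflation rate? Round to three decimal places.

9.486%

From (1+r_nom) = (1+r_real)(1+π), we get 1+π = (1 + 10.8%)/(1 + 1.2%) = 1.108/1.012 ≈ 1.09486.
So π ≈ 9.4862%.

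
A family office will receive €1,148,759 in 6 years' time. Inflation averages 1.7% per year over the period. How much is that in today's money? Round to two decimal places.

Price-level factor over 6 years: (1 + 1.7%)^6 ≈ 1.1064345214.
Purchasing power today: €1,148,759 divided by that factor.

€1,038,253.04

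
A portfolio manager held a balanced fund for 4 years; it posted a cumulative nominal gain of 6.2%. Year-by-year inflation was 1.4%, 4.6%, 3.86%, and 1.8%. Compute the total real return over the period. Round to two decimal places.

-5.30%

Cumulative inflation factor: 1.014 × 1.046 × 1.0386 × 1.018 ≈ 1.12141.
Nominal growth factor: 1.06200. Real growth factor = 1.06200 / 1.12141 ≈ 0.94702.
Total real return ≈ -5.2981%.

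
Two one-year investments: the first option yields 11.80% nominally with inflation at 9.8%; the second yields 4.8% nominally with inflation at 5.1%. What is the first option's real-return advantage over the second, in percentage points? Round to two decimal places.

2.11

The first option real return: 1.1180/1.098 − 1 = 1.821%.
The second real return: 1.048/1.051 − 1 = -0.285%.
Difference: 1.821 − (-0.285) = 2.106 pp.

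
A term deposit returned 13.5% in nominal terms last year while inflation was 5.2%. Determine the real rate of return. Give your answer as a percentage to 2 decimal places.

Real return via the Fisher equation: (1 + 13.5%)/(1 + 5.2%) − 1 = 1.135/1.052 − 1 ≈ 0.07890.

7.89%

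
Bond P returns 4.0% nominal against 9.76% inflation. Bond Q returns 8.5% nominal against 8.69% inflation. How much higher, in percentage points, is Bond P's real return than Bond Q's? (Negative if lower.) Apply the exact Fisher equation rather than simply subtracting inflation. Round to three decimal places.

Bond P real return: 1.040/1.0976 − 1 = -5.2478%.
Bond Q real return: 1.085/1.0869 − 1 = -0.1748%.
Difference: -5.2478 − (-0.1748) = -5.0730 pp.

-5.073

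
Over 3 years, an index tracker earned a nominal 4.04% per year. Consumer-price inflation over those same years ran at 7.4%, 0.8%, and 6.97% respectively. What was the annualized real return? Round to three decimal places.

-0.926%

Cumulative inflation factor: 1.074 × 1.008 × 1.0697 ≈ 1.15805.
Nominal growth factor: 1.12616. Real growth factor = 1.12616 / 1.15805 ≈ 0.97247.
Annualized: 0.97247^(1/3) − 1 ≈ -0.00926.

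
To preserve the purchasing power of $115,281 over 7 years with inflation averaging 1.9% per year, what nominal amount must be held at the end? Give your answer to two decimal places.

$131,515.53

Cumulative price-level factor: (1+1.9%)^7 ≈ 1.1408256786.
The nominal amount required is $115,281 scaled up by that factor.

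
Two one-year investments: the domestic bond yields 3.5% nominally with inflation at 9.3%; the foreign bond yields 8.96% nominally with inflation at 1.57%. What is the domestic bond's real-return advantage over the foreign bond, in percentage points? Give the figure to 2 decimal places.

-12.58

The domestic bond real return: 1.035/1.093 − 1 = -5.306%.
The foreign bond real return: 1.0896/1.0157 − 1 = 7.276%.
Difference: -5.306 − 7.276 = -12.582 pp.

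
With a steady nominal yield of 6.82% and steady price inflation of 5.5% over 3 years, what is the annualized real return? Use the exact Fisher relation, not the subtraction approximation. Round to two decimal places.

With constant rates the annual real return is the same each year: (1+6.82%)/(1+5.5%) − 1 = 0.01251.

1.25%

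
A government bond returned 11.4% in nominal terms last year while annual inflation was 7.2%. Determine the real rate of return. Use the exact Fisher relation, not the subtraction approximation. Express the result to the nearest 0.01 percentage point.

3.92%

Real return via the Fisher equation: (1 + 11.4%)/(1 + 7.2%) − 1 = 1.114/1.072 − 1 ≈ 0.03918.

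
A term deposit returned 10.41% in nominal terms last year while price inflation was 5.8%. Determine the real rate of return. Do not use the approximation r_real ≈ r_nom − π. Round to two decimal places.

4.36%

Real return via the Fisher equation: (1 + 10.41%)/(1 + 5.8%) − 1 = 1.1041/1.058 − 1 ≈ 0.04357.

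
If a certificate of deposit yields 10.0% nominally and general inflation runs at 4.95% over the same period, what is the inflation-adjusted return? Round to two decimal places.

4.81%

Real return via the Fisher equation: (1 + 10.0%)/(1 + 4.95%) − 1 = 1.100/1.0495 − 1 ≈ 0.04812.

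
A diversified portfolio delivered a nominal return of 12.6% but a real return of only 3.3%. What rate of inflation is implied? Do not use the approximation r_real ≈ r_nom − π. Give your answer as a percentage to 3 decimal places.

From (1+r_nom) = (1+r_real)(1+π), we get 1+π = (1 + 12.6%)/(1 + 3.3%) = 1.126/1.033 ≈ 1.09003.
So π ≈ 9.0029%.

9.003%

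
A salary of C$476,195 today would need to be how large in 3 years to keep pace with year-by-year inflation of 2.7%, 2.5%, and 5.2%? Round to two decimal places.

C$527,345.06

Cumulative price-level factor: 1.027 × 1.025 × 1.052 = 1.1074141.
Multiplying C$476,195 by the price-level factor gives the future nominal sum.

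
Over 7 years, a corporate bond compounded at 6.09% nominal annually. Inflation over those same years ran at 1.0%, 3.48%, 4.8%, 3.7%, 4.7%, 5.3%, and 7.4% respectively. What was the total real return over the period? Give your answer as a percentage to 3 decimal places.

12.467%

Cumulative inflation factor: 1.010 × 1.0348 × 1.048 × 1.037 × 1.047 × 1.053 × 1.074 ≈ 1.34492.
Nominal growth factor: 1.51259. Real growth factor = 1.51259 / 1.34492 ≈ 1.12467.
Total real return ≈ 12.4667%.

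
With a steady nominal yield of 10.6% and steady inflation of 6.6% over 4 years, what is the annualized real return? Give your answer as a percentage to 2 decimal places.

With constant rates the annual real return is the same each year: (1+10.6%)/(1+6.6%) − 1 = 0.03752.

3.75%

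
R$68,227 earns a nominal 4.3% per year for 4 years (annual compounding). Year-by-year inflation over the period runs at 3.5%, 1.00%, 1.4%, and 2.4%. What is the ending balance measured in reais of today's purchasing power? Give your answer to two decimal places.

Nominal value at maturity: R$68,227 × (1 + 4.3%)^4 ≈ R$80,740.89.
Price-level factor over 4 years: 1.035 × 1.0100 × 1.014 × 1.024 = 1.0854245376.
Dividing the nominal maturity value by the price-level factor gives the value in today's money.

R$74,386.46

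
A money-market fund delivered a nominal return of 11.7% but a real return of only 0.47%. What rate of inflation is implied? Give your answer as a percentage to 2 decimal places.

11.18%

From (1+r_nom) = (1+r_real)(1+π), we get 1+π = (1 + 11.7%)/(1 + 0.47%) = 1.117/1.0047 ≈ 1.11177.
So π ≈ 11.1775%.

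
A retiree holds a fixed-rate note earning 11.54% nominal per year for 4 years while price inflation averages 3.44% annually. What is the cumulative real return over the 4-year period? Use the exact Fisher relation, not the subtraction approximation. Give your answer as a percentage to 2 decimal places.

The annual real rate is (1+11.54%)/(1+3.44%) − 1 = 7.8306%.
Compounded over 4 years: (1 + 0.078306)^4 − 1 ≈ 0.35197.

35.20%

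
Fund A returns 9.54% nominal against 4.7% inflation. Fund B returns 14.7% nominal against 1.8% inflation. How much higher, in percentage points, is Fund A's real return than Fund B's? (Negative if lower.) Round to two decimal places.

-8.05

Fund A real return: 1.0954/1.047 − 1 = 4.623%.
Fund B real return: 1.147/1.018 − 1 = 12.672%.
Difference: 4.623 − 12.672 = -8.049 pp.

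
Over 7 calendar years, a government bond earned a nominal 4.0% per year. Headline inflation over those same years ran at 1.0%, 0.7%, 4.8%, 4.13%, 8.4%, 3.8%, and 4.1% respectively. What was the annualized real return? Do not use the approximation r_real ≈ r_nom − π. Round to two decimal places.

0.17%

Cumulative inflation factor: 1.010 × 1.007 × 1.048 × 1.0413 × 1.084 × 1.038 × 1.041 ≈ 1.30007.
Nominal growth factor: 1.31593. Real growth factor = 1.31593 / 1.30007 ≈ 1.01220.
Annualized: 1.01220^(1/7) − 1 ≈ 0.00173.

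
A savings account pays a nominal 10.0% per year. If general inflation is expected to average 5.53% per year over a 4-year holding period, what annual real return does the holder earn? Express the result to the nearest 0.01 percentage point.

4.24%

With constant rates the annual real return is the same each year: (1+10.0%)/(1+5.53%) − 1 = 0.04236.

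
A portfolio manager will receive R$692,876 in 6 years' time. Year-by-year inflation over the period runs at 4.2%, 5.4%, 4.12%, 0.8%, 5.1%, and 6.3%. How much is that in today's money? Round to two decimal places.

R$538,042.42

Price-level factor over 6 years: 1.042 × 1.054 × 1.0412 × 1.008 × 1.051 × 1.063 ≈ 1.2877720710.
Purchasing power today: R$692,876 divided by that factor.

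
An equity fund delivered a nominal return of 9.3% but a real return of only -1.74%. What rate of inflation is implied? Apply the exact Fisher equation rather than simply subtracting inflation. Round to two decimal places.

From (1+r_nom) = (1+r_real)(1+π), we get 1+π = (1 + 9.3%)/(1 − 1.74%) = 1.093/0.9826 ≈ 1.11235.
So π ≈ 11.2355%.

11.24%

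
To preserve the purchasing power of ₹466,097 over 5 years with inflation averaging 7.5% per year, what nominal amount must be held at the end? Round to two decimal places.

Cumulative price-level factor: (1+7.5%)^5 ≈ 1.4356293262.
The nominal amount required is ₹466,097 scaled up by that factor.

₹669,142.52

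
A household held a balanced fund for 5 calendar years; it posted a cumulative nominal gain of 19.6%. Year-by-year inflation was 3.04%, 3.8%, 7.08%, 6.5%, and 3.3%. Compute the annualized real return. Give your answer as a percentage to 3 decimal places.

-1.037%

Cumulative inflation factor: 1.0304 × 1.038 × 1.0708 × 1.065 × 1.033 ≈ 1.25997.
Nominal growth factor: 1.19600. Real growth factor = 1.19600 / 1.25997 ≈ 0.94923.
Annualized: 0.94923^(1/5) − 1 ≈ -0.01037.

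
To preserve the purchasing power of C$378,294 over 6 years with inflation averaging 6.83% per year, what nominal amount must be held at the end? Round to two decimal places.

C$562,326.85

Cumulative price-level factor: (1+6.83%)^6 ≈ 1.4864810270.
The nominal amount required is C$378,294 scaled up by that factor.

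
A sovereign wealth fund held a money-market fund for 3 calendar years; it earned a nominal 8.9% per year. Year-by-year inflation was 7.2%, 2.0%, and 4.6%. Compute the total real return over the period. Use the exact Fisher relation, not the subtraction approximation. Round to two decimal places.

Cumulative inflation factor: 1.072 × 1.020 × 1.046 ≈ 1.14374.
Nominal growth factor: 1.29147. Real growth factor = 1.29147 / 1.14374 ≈ 1.12916.
Total real return ≈ 12.9164%.

12.92%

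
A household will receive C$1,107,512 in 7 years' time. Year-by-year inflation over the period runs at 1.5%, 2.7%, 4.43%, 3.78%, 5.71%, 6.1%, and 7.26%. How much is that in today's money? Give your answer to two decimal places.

C$814,898.96

Price-level factor over 7 years: 1.015 × 1.027 × 1.0443 × 1.0378 × 1.0571 × 1.061 × 1.0726 ≈ 1.3590789299.
Purchasing power today: C$1,107,512 divided by that factor.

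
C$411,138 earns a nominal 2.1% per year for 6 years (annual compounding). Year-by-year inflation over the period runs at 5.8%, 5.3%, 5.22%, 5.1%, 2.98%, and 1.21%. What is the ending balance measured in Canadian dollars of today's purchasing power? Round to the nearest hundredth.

Nominal value at maturity: C$411,138 × (1 + 2.1%)^6 ≈ C$465,738.43.
Price-level factor over 6 years: 1.058 × 1.053 × 1.0522 × 1.051 × 1.0298 × 1.0121 ≈ 1.2840778800.
Dividing the nominal maturity value by the price-level factor gives the value in today's money.

C$362,702.63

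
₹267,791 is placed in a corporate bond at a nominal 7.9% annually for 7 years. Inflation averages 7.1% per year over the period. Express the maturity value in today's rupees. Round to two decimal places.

Nominal value at maturity: ₹267,791 × (1 + 7.9%)^7 ≈ ₹455,980.31.
Price-level factor over 7 years: (1 + 7.1%)^7 ≈ 1.6163160884.
The maturity value deflated by that factor is the answer in today's purchasing power.

₹282,110.85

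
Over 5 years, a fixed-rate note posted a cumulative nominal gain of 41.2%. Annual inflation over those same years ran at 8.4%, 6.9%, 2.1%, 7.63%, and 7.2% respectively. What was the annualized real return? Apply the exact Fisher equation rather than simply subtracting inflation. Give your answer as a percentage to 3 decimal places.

Cumulative inflation factor: 1.084 × 1.069 × 1.021 × 1.0763 × 1.072 ≈ 1.36509.
Nominal growth factor: 1.41200. Real growth factor = 1.41200 / 1.36509 ≈ 1.03437.
Annualized: 1.03437^(1/5) − 1 ≈ 0.00678.

0.678%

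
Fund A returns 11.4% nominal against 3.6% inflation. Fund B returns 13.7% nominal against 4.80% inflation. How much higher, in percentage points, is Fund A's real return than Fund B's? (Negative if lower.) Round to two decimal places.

-0.96

Fund A real return: 1.114/1.036 − 1 = 7.529%.
Fund B real return: 1.137/1.0480 − 1 = 8.492%.
Difference: 7.529 − 8.492 = -0.963 pp.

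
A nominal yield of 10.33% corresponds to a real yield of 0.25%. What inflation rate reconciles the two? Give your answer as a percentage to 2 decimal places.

10.05%

From (1+r_nom) = (1+r_real)(1+π), we get 1+π = (1 + 10.33%)/(1 + 0.25%) = 1.1033/1.0025 ≈ 1.10055.
So π ≈ 10.0549%.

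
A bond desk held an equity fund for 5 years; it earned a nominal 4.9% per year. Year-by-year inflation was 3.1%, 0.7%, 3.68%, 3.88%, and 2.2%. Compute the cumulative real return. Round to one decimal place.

11.2%

Cumulative inflation factor: 1.031 × 1.007 × 1.0368 × 1.0388 × 1.022 ≈ 1.14279.
Nominal growth factor: 1.27022. Real growth factor = 1.27022 / 1.14279 ≈ 1.11151.
Total real return ≈ 11.1505%.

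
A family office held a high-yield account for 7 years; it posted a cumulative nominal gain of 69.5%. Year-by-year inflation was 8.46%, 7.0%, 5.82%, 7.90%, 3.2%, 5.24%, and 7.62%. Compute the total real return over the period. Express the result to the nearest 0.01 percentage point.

Cumulative inflation factor: 1.0846 × 1.070 × 1.0582 × 1.0790 × 1.032 × 1.0524 × 1.0762 ≈ 1.54880.
Nominal growth factor: 1.69500. Real growth factor = 1.69500 / 1.54880 ≈ 1.09439.
Total real return ≈ 9.4394%.

9.44%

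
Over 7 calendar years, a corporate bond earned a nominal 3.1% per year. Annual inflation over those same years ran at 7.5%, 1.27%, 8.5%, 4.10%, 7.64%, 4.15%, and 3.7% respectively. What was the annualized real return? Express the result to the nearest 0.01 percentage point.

Cumulative inflation factor: 1.075 × 1.0127 × 1.085 × 1.0410 × 1.0764 × 1.0415 × 1.037 ≈ 1.42949.
Nominal growth factor: 1.23826. Real growth factor = 1.23826 / 1.42949 ≈ 0.86622.
Annualized: 0.86622^(1/7) − 1 ≈ -0.02031.

-2.03%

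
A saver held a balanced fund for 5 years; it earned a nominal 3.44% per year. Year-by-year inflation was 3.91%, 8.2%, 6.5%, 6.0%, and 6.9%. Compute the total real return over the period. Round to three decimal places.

Cumulative inflation factor: 1.0391 × 1.082 × 1.065 × 1.060 × 1.069 ≈ 1.35681.
Nominal growth factor: 1.18425. Real growth factor = 1.18425 / 1.35681 ≈ 0.87282.
Total real return ≈ -12.7180%.

-12.718%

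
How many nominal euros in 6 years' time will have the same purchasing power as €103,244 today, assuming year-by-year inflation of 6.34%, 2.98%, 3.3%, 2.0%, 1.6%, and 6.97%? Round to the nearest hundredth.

€129,470.42

Cumulative price-level factor: 1.0634 × 1.0298 × 1.033 × 1.020 × 1.016 × 1.0697 ≈ 1.2540236888.
Multiplying €103,244 by the price-level factor gives the future nominal sum.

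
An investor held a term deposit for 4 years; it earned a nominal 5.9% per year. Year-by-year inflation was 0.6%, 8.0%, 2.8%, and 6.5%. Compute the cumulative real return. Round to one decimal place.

5.7%

Cumulative inflation factor: 1.006 × 1.080 × 1.028 × 1.065 ≈ 1.18950.
Nominal growth factor: 1.25772. Real growth factor = 1.25772 / 1.18950 ≈ 1.05735.
Total real return ≈ 5.7351%.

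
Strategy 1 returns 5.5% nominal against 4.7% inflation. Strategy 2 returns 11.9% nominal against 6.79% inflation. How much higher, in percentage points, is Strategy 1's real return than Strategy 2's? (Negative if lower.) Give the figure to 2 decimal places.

Strategy 1 real return: 1.055/1.047 − 1 = 0.764%.
Strategy 2 real return: 1.119/1.0679 − 1 = 4.785%.
Difference: 0.764 − 4.785 = -4.021 pp.

-4.02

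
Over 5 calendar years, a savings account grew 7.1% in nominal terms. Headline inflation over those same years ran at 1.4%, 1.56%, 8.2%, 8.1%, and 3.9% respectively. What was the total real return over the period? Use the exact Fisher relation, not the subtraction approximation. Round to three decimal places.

-14.422%

Cumulative inflation factor: 1.014 × 1.0156 × 1.082 × 1.081 × 1.039 ≈ 1.25150.
Nominal growth factor: 1.07100. Real growth factor = 1.07100 / 1.25150 ≈ 0.85578.
Total real return ≈ -14.4224%.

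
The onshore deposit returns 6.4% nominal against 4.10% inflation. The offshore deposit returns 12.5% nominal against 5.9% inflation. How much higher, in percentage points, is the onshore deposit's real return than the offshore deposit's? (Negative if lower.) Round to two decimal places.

The onshore deposit real return: 1.064/1.0410 − 1 = 2.209%.
The offshore deposit real return: 1.125/1.059 − 1 = 6.232%.
Difference: 2.209 − 6.232 = -4.023 pp.

-4.02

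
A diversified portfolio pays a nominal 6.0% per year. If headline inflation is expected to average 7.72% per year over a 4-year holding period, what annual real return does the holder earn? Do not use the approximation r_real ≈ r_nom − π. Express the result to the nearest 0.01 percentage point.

With constant rates the annual real return is the same each year: (1+6.0%)/(1+7.72%) − 1 = -0.01597.

-1.60%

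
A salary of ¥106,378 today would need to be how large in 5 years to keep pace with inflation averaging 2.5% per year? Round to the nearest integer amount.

Cumulative price-level factor: (1+2.5%)^5 ≈ 1.1314082129.
Multiplying ¥106,378 by the price-level factor gives the future nominal sum.

¥120,357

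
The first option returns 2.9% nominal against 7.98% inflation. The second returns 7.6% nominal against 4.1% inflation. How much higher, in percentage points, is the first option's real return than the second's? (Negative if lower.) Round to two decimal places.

The first option real return: 1.029/1.0798 − 1 = -4.705%.
The second real return: 1.076/1.041 − 1 = 3.362%.
Difference: -4.705 − 3.362 = -8.067 pp.

-8.07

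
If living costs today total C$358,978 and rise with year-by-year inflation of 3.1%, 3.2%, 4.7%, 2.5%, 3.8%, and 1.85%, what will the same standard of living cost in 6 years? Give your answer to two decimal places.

Cumulative price-level factor: 1.031 × 1.032 × 1.047 × 1.025 × 1.038 × 1.0185 ≈ 1.2071668381.
The nominal amount required is C$358,978 scaled up by that factor.

C$433,346.34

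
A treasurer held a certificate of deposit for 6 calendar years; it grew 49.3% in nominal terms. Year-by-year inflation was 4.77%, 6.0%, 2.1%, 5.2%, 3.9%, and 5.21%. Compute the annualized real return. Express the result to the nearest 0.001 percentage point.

2.282%

Cumulative inflation factor: 1.0477 × 1.060 × 1.021 × 1.052 × 1.039 × 1.0521 ≈ 1.30394.
Nominal growth factor: 1.49300. Real growth factor = 1.49300 / 1.30394 ≈ 1.14499.
Annualized: 1.14499^(1/6) − 1 ≈ 0.02282.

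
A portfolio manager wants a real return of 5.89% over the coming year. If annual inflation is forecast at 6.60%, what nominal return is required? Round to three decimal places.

By the Fisher equation, 1 + r_nom = (1 + 5.89%)(1 + 6.60%) = 1.0589 × 1.0660 = 1.1287874.
So r_nom = 12.87874%.

12.879%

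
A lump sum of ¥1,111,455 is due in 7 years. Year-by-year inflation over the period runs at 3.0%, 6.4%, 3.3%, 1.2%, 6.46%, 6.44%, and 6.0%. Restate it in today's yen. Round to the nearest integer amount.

¥807,672

Price-level factor over 7 years: 1.030 × 1.064 × 1.033 × 1.012 × 1.0646 × 1.0644 × 1.060 ≈ 1.3761218153.
Purchasing power today: ¥1,111,455 divided by that factor.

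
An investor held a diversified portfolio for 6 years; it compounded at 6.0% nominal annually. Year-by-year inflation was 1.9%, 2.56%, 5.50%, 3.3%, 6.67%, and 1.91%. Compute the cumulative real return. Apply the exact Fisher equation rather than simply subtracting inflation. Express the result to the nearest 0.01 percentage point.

14.57%

Cumulative inflation factor: 1.019 × 1.0256 × 1.0550 × 1.033 × 1.0667 × 1.0191 ≈ 1.23812.
Nominal growth factor: 1.41852. Real growth factor = 1.41852 / 1.23812 ≈ 1.14570.
Total real return ≈ 14.5701%.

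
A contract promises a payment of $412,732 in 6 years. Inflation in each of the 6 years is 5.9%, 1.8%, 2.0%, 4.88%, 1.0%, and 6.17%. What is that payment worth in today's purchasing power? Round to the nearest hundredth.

Price-level factor over 6 years: 1.059 × 1.018 × 1.020 × 1.0488 × 1.010 × 1.0617 ≈ 1.2366869549.
Purchasing power today: $412,732 divided by that factor.

$333,740.08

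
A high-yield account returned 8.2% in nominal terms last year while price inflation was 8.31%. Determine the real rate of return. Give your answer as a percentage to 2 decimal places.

Real return via the Fisher equation: (1 + 8.2%)/(1 + 8.31%) − 1 = 1.082/1.0831 − 1 ≈ -0.00102.

-0.10%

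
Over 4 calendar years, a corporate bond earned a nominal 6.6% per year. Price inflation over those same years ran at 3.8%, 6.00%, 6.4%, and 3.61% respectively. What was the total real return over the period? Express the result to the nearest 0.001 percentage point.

Cumulative inflation factor: 1.038 × 1.0600 × 1.064 × 1.0361 ≈ 1.21296.
Nominal growth factor: 1.29130. Real growth factor = 1.29130 / 1.21296 ≈ 1.06459.
Total real return ≈ 6.4590%.

6.459%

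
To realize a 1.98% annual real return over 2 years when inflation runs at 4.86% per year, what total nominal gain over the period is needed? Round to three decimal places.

Required annual nominal rate: (1+1.98%)(1+4.86%) − 1 = 6.936228%.
Cumulative over 2 years: (1 + 0.06936228)^2 − 1 ≈ 0.14354.

14.354%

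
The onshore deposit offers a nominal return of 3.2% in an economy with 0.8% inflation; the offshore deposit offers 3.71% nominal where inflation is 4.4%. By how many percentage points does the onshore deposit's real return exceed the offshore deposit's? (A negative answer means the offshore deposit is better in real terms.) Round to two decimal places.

3.04

The onshore deposit real return: 1.032/1.008 − 1 = 2.381%.
The offshore deposit real return: 1.0371/1.044 − 1 = -0.661%.
Difference: 2.381 − (-0.661) = 3.042 pp.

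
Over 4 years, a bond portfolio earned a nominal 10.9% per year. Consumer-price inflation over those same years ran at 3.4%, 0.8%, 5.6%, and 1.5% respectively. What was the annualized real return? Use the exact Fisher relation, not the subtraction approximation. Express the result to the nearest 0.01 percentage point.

Cumulative inflation factor: 1.034 × 1.008 × 1.056 × 1.015 ≈ 1.11715.
Nominal growth factor: 1.51261. Real growth factor = 1.51261 / 1.11715 ≈ 1.35399.
Annualized: 1.35399^(1/4) − 1 ≈ 0.07871.

7.87%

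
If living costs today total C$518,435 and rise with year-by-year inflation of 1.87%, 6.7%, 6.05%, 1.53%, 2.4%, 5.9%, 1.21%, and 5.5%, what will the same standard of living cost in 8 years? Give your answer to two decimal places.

C$702,557.54

Cumulative price-level factor: 1.0187 × 1.067 × 1.0605 × 1.0153 × 1.024 × 1.059 × 1.0121 × 1.055 ≈ 1.3551506753.
Multiplying C$518,435 by the price-level factor gives the future nominal sum.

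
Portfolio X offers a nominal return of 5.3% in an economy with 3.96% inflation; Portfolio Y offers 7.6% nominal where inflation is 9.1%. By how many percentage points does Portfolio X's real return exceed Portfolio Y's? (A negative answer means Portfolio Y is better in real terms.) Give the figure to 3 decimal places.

Portfolio X real return: 1.053/1.0396 − 1 = 1.2890%.
Portfolio Y real return: 1.076/1.091 − 1 = -1.3749%.
Difference: 1.2890 − (-1.3749) = 2.6639 pp.

2.664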